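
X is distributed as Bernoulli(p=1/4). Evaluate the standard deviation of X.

For X ~ Bernoulli(p=1/4):
Var(X) = \frac{3}{16}
SD(X) = √(Var(X)) = √(\frac{3}{16}) = \frac{\sqrt{3}}{4}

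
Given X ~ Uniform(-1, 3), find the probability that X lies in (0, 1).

P(0 < X < 1) = ∫_{0}^{1} f(x) dx
where f(x) = \frac{1}{4}
= \frac{1}{4}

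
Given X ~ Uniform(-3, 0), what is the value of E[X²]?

Using the identity E[X²] = Var(X) + (E[X])²:
E[X] = - \frac{3}{2}
Var(X) = \frac{3}{4}
E[X²] = \frac{3}{4} + (- \frac{3}{2})²
= 3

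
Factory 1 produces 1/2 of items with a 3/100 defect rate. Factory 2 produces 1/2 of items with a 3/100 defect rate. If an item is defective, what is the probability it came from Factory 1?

Using Bayes' theorem:
P(F1) = 1/2, P(D|F1) = 3/100
P(F2) = 1/2, P(D|F2) = 3/100
P(D) = P(D|F1)P(F1) + P(D|F2)P(F2)
     = \frac{3}{100}
P(F1|D) = P(D|F1)P(F1) / P(D)
= \frac{1}{2}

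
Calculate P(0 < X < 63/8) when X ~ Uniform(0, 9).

P(0 < X < 63/8) = ∫_{0}^{63/8} f(x) dx
where f(x) = \frac{1}{9}
= \frac{7}{8}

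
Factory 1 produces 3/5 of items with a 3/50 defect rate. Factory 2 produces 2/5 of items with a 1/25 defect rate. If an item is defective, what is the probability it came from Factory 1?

Using Bayes' theorem:
P(F1) = 3/5, P(D|F1) = 3/50
P(F2) = 2/5, P(D|F2) = 1/25
P(D) = P(D|F1)P(F1) + P(D|F2)P(F2)
     = \frac{13}{250}
P(F1|D) = P(D|F1)P(F1) / P(D)
= \frac{9}{13}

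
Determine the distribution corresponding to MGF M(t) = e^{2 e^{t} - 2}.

The MGF M(t) = e^{2 e^{t} - 2} is the standard form for the Poisson distribution.
Comparing with the known MGF formula identifies: Poisson(λ=2)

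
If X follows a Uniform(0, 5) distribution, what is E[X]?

For X ~ Uniform(0, 5), the expected value is:
E[X] = \frac{5}{2}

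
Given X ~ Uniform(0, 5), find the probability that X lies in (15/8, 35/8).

P(15/8 < X < 35/8) = ∫_{15/8}^{35/8} f(x) dx
where f(x) = \frac{1}{5}
= \frac{1}{2}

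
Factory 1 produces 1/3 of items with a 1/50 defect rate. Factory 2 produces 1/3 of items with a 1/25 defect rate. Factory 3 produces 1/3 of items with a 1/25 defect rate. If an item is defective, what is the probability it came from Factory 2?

Using Bayes' theorem:
P(F1) = 1/3, P(D|F1) = 1/50
P(F2) = 1/3, P(D|F2) = 1/25
P(F3) = 1/3, P(D|F3) = 1/25
P(D) = P(D|F1)P(F1) + P(D|F2)P(F2) + P(D|F3)P(F3)
     = \frac{1}{30}
P(F2|D) = P(D|F2)P(F2) / P(D)
= \frac{2}{5}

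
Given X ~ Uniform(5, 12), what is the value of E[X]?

For X ~ Uniform(5, 12), the expected value is:
E[X] = \frac{17}{2}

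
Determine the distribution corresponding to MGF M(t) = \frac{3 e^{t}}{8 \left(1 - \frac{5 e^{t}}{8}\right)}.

The MGF M(t) = \frac{3 e^{t}}{8 \left(1 - \frac{5 e^{t}}{8}\right)} is the standard form for the Geometric distribution.
Comparing with the known MGF formula identifies: Geometric(p=3/8), X = trial number of first success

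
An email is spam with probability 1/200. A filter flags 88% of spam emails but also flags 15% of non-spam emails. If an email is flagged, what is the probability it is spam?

Let D = the rare event, + = positive/flagged.
P(D) = 1/200
P(+|D) = 88/100 = 22/25
P(+|D') = 15/100 = 3/20
P(+) = P(+|D)P(D) + P(+|D')P(D')
     = \frac{22}{25} × \frac{1}{200} + \frac{3}{20} × \frac{199}{200}
     = \frac{3073}{20000}
P(D|+) = P(+|D)P(D)/P(+) = \frac{88}{3073}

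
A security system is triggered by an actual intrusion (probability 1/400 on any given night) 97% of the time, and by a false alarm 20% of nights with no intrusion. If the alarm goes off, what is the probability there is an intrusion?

Let D = the rare event, + = positive/flagged.
P(D) = 1/400
P(+|D) = 97/100
P(+|D') = 20/100 = 1/5
P(+) = P(+|D)P(D) + P(+|D')P(D')
     = \frac{97}{100} × \frac{1}{400} + \frac{1}{5} × \frac{399}{400}
     = \frac{8077}{40000}
P(D|+) = P(+|D)P(D)/P(+) = \frac{97}{8077}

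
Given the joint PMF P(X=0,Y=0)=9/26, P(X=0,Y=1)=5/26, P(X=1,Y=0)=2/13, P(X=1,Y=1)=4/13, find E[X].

First find marginal of X:
P(X=0) = 7/13
P(X=1) = 6/13
E[X] = 0 × 7/13 + 1 × 6/13 = 6/13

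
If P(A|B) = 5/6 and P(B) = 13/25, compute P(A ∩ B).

By definition, P(A|B) = P(A ∩ B) / P(B)
So P(A ∩ B) = P(A|B) × P(B)
= 5/6 × 13/25
= 13/30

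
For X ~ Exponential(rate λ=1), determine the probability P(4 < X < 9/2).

P(4 < X < 9/2) = ∫_{4}^{9/2} f(x) dx
where f(x) = e^{- x}
= - \frac{1}{e^{\frac{9}{2}}} + e^{-4}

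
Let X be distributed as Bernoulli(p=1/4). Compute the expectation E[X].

For X ~ Bernoulli(p=1/4), the expected value is:
E[X] = \frac{1}{4}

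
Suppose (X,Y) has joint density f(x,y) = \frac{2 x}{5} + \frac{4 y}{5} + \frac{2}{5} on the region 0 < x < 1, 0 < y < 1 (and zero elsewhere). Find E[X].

E[X] = ∫_0^1 ∫_0^1 x × f(x,y) dy dx
= ∫_0^1 ∫_0^1 x × (\frac{2 x}{5} + \frac{4 y}{5} + \frac{2}{5}) dy dx
= \frac{8}{15}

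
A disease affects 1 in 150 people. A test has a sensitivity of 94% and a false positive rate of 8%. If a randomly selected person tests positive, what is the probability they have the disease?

Let D = the rare event, + = positive/flagged.
P(D) = 1/150
P(+|D) = 94/100 = 47/50
P(+|D') = 8/100 = 2/25
P(+) = P(+|D)P(D) + P(+|D')P(D')
     = \frac{47}{50} × \frac{1}{150} + \frac{2}{25} × \frac{149}{150}
     = \frac{643}{7500}
P(D|+) = P(+|D)P(D)/P(+) = \frac{47}{643}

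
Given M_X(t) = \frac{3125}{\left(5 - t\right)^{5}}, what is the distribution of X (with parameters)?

The MGF M(t) = \frac{3125}{\left(5 - t\right)^{5}} is the standard form for the Gamma distribution.
Comparing with the known MGF formula identifies: Gamma(shape α=5, rate β=5)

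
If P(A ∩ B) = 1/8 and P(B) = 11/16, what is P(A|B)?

P(A|B) = P(A ∩ B) / P(B)
= (1/8) / (11/16)
= 2/11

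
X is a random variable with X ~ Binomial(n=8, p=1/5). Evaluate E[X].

For X ~ Binomial(n=8, p=1/5), the expected value is:
E[X] = \frac{8}{5}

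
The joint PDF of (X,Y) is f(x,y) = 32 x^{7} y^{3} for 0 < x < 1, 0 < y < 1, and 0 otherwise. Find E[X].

E[X] = ∫_0^1 ∫_0^1 x × f(x,y) dy dx
= ∫_0^1 ∫_0^1 x × (32 x^{7} y^{3}) dy dx
= \frac{8}{9}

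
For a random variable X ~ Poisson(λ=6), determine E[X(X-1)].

E[X(X-1)] = E[X² - X] = E[X²] - E[X]
E[X] = 6
E[X²] = Var(X) + (E[X])² = 6 + (6)² = 42
E[X(X-1)] = 42 - 6 = 36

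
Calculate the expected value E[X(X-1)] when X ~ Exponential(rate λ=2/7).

E[X(X-1)] = E[X² - X] = E[X²] - E[X]
E[X] = \frac{7}{2}
E[X²] = Var(X) + (E[X])² = \frac{49}{4} + (\frac{7}{2})² = \frac{49}{2}
E[X(X-1)] = \frac{49}{2} - \frac{7}{2} = 21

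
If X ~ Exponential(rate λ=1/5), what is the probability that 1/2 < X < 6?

P(1/2 < X < 6) = ∫_{1/2}^{6} f(x) dx
where f(x) = \frac{e^{- \frac{x}{5}}}{5}
= - \frac{1}{e^{\frac{6}{5}}} + e^{- \frac{1}{10}}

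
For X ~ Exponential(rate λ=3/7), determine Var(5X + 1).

For X ~ Exponential(rate λ=3/7):
Var(X) = \frac{49}{9}
Var(5X + 1) = (5)² × Var(X) = 25 × \frac{49}{9} = \frac{1225}{9}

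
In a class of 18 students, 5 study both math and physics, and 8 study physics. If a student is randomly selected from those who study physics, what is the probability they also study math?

P(A ∩ B) = 5/18
P(B) = 8/18 = 4/9
P(A|B) = P(A ∩ B) / P(B) = (5/18) / (4/9) = 5/8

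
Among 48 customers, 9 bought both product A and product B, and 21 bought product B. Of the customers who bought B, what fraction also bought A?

P(A ∩ B) = 9/48 = 3/16
P(B) = 21/48 = 7/16
P(A|B) = P(A ∩ B) / P(B) = (3/16) / (7/16) = 3/7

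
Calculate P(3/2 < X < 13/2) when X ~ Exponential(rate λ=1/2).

P(3/2 < X < 13/2) = ∫_{3/2}^{13/2} f(x) dx
where f(x) = \frac{e^{- \frac{x}{2}}}{2}
= - \frac{1 - e^{\frac{5}{2}}}{e^{\frac{13}{4}}}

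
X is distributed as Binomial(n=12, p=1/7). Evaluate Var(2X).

For X ~ Binomial(n=12, p=1/7):
Var(X) = \frac{72}{49}
Var(2X) = (2)² × Var(X) = 4 × \frac{72}{49} = \frac{288}{49}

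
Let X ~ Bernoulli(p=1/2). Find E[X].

For X ~ Bernoulli(p=1/2), the expected value is:
E[X] = \frac{1}{2}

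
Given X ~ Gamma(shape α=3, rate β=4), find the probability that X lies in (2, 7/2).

P(2 < X < 7/2) = ∫_{2}^{7/2} f(x) dx
where f(x) = 32 x^{2} e^{- 4 x}
= \frac{-113 + 41 e^{6}}{e^{14}}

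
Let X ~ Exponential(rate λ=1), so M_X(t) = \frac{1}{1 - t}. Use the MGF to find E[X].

To find E[X], compute M^(1)(0):
M^(1)(t) = \frac{1}{\left(1 - t\right)^{2}}
M^(1)(0) = 1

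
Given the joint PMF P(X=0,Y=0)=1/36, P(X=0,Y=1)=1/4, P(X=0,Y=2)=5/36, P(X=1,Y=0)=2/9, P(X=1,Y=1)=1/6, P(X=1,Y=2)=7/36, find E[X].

First find marginal of X:
P(X=0) = 5/12
P(X=1) = 7/12
E[X] = 0 × 5/12 + 1 × 7/12 = 7/12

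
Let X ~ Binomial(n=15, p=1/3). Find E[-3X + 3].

For X ~ Binomial(n=15, p=1/3):
E[X] = 5
E[-3X + 3] = -3 × E[X] + 3 = -12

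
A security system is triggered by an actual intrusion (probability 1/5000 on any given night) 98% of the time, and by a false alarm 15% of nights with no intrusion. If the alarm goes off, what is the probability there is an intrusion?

Let D = the rare event, + = positive/flagged.
P(D) = 1/5000
P(+|D) = 98/100 = 49/50
P(+|D') = 15/100 = 3/20
P(+) = P(+|D)P(D) + P(+|D')P(D')
     = \frac{49}{50} × \frac{1}{5000} + \frac{3}{20} × \frac{4999}{5000}
     = \frac{75083}{500000}
P(D|+) = P(+|D)P(D)/P(+) = \frac{98}{75083}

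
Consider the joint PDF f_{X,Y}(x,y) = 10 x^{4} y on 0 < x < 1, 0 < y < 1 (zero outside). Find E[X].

E[X] = ∫_0^1 ∫_0^1 x × f(x,y) dy dx
= ∫_0^1 ∫_0^1 x × (10 x^{4} y) dy dx
= \frac{5}{6}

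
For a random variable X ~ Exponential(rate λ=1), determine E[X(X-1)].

E[X(X-1)] = E[X² - X] = E[X²] - E[X]
E[X] = 1
E[X²] = Var(X) + (E[X])² = 1 + (1)² = 2
E[X(X-1)] = 2 - 1 = 1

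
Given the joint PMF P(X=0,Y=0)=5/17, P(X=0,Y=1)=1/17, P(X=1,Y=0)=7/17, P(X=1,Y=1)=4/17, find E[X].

First find marginal of X:
P(X=0) = 6/17
P(X=1) = 11/17
E[X] = 0 × 6/17 + 1 × 11/17 = 11/17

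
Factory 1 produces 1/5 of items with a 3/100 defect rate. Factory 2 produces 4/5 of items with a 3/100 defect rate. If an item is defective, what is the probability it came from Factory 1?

Using Bayes' theorem:
P(F1) = 1/5, P(D|F1) = 3/100
P(F2) = 4/5, P(D|F2) = 3/100
P(D) = P(D|F1)P(F1) + P(D|F2)P(F2)
     = \frac{3}{100}
P(F1|D) = P(D|F1)P(F1) / P(D)
= \frac{1}{5}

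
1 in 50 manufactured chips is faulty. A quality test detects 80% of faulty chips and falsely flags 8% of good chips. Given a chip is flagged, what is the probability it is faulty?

Let D = the rare event, + = positive/flagged.
P(D) = 1/50
P(+|D) = 80/100 = 4/5
P(+|D') = 8/100 = 2/25
P(+) = P(+|D)P(D) + P(+|D')P(D')
     = \frac{4}{5} × \frac{1}{50} + \frac{2}{25} × \frac{49}{50}
     = \frac{59}{625}
P(D|+) = P(+|D)P(D)/P(+) = \frac{10}{59}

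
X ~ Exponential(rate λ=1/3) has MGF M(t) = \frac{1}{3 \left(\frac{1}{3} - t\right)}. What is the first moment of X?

To find E[X], compute M^(1)(0):
M^(1)(t) = \frac{1}{3 \left(\frac{1}{3} - t\right)^{2}}
M^(1)(0) = 3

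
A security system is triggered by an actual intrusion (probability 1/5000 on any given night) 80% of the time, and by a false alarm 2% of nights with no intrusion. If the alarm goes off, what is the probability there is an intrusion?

Let D = the rare event, + = positive/flagged.
P(D) = 1/5000
P(+|D) = 80/100 = 4/5
P(+|D') = 2/100 = 1/50
P(+) = P(+|D)P(D) + P(+|D')P(D')
     = \frac{4}{5} × \frac{1}{5000} + \frac{1}{50} × \frac{4999}{5000}
     = \frac{5039}{250000}
P(D|+) = P(+|D)P(D)/P(+) = \frac{40}{5039}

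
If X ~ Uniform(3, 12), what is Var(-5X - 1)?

For X ~ Uniform(3, 12):
Var(X) = \frac{27}{4}
Var(-5X - 1) = (-5)² × Var(X) = 25 × \frac{27}{4} = \frac{675}{4}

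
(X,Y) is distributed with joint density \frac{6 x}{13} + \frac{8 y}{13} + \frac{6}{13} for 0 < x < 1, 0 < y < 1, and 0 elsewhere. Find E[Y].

E[Y] = ∫_0^1 ∫_0^1 y × f(x,y) dx dy
= \frac{43}{78}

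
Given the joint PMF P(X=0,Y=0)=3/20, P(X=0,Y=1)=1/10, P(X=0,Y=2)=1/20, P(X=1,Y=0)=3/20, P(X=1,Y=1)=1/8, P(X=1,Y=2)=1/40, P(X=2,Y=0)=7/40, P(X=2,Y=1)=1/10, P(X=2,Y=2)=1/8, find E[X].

First find marginal of X:
P(X=0) = 3/10
P(X=1) = 3/10
P(X=2) = 2/5
E[X] = 0 × 3/10 + 1 × 3/10 + 2 × 2/5 = 11/10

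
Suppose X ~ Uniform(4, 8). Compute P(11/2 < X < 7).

P(11/2 < X < 7) = ∫_{11/2}^{7} f(x) dx
where f(x) = \frac{1}{4}
= \frac{3}{8}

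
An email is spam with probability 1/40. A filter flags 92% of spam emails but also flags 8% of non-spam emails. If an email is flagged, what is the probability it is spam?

Let D = the rare event, + = positive/flagged.
P(D) = 1/40
P(+|D) = 92/100 = 23/25
P(+|D') = 8/100 = 2/25
P(+) = P(+|D)P(D) + P(+|D')P(D')
     = \frac{23}{25} × \frac{1}{40} + \frac{2}{25} × \frac{39}{40}
     = \frac{101}{1000}
P(D|+) = P(+|D)P(D)/P(+) = \frac{23}{101}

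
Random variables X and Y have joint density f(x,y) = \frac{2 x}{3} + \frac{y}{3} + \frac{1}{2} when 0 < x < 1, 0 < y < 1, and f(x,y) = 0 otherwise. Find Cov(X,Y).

E[XY] = ∫∫ xy × f(x,y) dx dy = \frac{7}{24}
E[X] = \frac{5}{9}
E[Y] = \frac{19}{36}
Cov(X,Y) = E[XY] - E[X]E[Y] = - \frac{1}{648}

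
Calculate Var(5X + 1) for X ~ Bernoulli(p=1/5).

For X ~ Bernoulli(p=1/5):
Var(X) = \frac{4}{25}
Var(5X + 1) = (5)² × Var(X) = 25 × \frac{4}{25} = 4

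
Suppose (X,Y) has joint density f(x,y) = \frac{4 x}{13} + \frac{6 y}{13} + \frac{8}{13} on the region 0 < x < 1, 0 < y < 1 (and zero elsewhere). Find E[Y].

E[Y] = ∫_0^1 ∫_0^1 y × f(x,y) dx dy
= \frac{7}{13}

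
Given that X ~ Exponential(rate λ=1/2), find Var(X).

For X ~ Exponential(rate λ=1/2):
Var(X) = 4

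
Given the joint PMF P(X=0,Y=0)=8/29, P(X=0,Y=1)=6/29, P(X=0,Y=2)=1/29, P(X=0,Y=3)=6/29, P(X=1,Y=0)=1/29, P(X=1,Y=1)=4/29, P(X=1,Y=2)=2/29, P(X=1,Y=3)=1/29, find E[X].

First find marginal of X:
P(X=0) = 21/29
P(X=1) = 8/29
E[X] = 0 × 21/29 + 1 × 8/29 = 8/29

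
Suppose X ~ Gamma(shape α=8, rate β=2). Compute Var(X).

For X ~ Gamma(shape α=8, rate β=2):
Var(X) = 2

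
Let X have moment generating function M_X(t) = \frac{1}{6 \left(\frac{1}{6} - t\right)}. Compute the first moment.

To find E[X], compute M^(1)(0):
M^(1)(t) = \frac{1}{6 \left(\frac{1}{6} - t\right)^{2}}
M^(1)(0) = 6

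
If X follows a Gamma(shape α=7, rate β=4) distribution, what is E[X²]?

Using the identity E[X²] = Var(X) + (E[X])²:
E[X] = \frac{7}{4}
Var(X) = \frac{7}{16}
E[X²] = \frac{7}{16} + (\frac{7}{4})²
= \frac{7}{2}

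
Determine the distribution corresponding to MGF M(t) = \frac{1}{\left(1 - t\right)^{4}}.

The MGF M(t) = \frac{1}{\left(1 - t\right)^{4}} is the standard form for the Gamma distribution.
Comparing with the known MGF formula identifies: Gamma(shape α=4, rate β=1)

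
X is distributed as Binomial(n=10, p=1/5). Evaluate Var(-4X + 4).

For X ~ Binomial(n=10, p=1/5):
Var(X) = \frac{8}{5}
Var(-4X + 4) = (-4)² × Var(X) = 16 × \frac{8}{5} = \frac{128}{5}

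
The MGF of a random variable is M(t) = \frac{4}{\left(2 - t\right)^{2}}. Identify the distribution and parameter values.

The MGF M(t) = \frac{4}{\left(2 - t\right)^{2}} is the standard form for the Gamma distribution.
Comparing with the known MGF formula identifies: Gamma(shape α=2, rate β=2)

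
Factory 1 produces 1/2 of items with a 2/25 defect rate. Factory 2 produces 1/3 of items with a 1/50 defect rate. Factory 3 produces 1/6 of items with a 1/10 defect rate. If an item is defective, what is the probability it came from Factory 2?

Using Bayes' theorem:
P(F1) = 1/2, P(D|F1) = 2/25
P(F2) = 1/3, P(D|F2) = 1/50
P(F3) = 1/6, P(D|F3) = 1/10
P(D) = P(D|F1)P(F1) + P(D|F2)P(F2) + P(D|F3)P(F3)
     = \frac{19}{300}
P(F2|D) = P(D|F2)P(F2) / P(D)
= \frac{2}{19}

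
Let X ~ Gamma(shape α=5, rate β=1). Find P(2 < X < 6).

P(2 < X < 6) = ∫_{2}^{6} f(x) dx
where f(x) = \frac{x^{4} e^{- x}}{24}
= \frac{-115 + 7 e^{4}}{e^{6}}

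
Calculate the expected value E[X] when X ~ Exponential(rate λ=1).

For X ~ Exponential(rate λ=1), the expected value is:
E[X] = 1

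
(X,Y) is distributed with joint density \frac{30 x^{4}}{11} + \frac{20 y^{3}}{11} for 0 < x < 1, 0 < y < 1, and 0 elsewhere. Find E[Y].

E[Y] = ∫_0^1 ∫_0^1 y × f(x,y) dx dy
= \frac{7}{11}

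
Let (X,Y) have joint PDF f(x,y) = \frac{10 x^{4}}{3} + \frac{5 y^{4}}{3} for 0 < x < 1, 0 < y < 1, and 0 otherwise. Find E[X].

E[X] = ∫_0^1 ∫_0^1 x × f(x,y) dy dx
= ∫_0^1 ∫_0^1 x × (\frac{10 x^{4}}{3} + \frac{5 y^{4}}{3}) dy dx
= \frac{13}{18}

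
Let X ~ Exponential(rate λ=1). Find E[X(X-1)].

E[X(X-1)] = E[X² - X] = E[X²] - E[X]
E[X] = 1
E[X²] = Var(X) + (E[X])² = 1 + (1)² = 2
E[X(X-1)] = 2 - 1 = 1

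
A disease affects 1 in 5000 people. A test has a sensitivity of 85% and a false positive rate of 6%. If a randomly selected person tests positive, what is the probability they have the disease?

Let D = the rare event, + = positive/flagged.
P(D) = 1/5000
P(+|D) = 85/100 = 17/20
P(+|D') = 6/100 = 3/50
P(+) = P(+|D)P(D) + P(+|D')P(D')
     = \frac{17}{20} × \frac{1}{5000} + \frac{3}{50} × \frac{4999}{5000}
     = \frac{30079}{500000}
P(D|+) = P(+|D)P(D)/P(+) = \frac{85}{30079}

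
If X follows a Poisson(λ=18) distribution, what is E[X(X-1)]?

E[X(X-1)] = E[X² - X] = E[X²] - E[X]
E[X] = 18
E[X²] = Var(X) + (E[X])² = 18 + (18)² = 342
E[X(X-1)] = 342 - 18 = 324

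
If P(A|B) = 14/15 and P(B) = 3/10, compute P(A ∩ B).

By definition, P(A|B) = P(A ∩ B) / P(B)
So P(A ∩ B) = P(A|B) × P(B)
= 14/15 × 3/10
= 7/25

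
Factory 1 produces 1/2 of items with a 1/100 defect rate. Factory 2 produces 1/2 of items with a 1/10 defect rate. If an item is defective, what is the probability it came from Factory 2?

Using Bayes' theorem:
P(F1) = 1/2, P(D|F1) = 1/100
P(F2) = 1/2, P(D|F2) = 1/10
P(D) = P(D|F1)P(F1) + P(D|F2)P(F2)
     = \frac{11}{200}
P(F2|D) = P(D|F2)P(F2) / P(D)
= \frac{10}{11}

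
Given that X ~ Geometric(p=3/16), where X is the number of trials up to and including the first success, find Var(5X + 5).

For X ~ Geometric(p=3/16), where X is the number of trials up to and including the first success:
Var(X) = \frac{208}{9}
Var(5X + 5) = (5)² × Var(X) = 25 × \frac{208}{9} = \frac{5200}{9}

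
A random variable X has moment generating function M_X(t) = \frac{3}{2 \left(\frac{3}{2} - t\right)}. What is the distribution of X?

The MGF M(t) = \frac{3}{2 \left(\frac{3}{2} - t\right)} is the standard form for the Exponential distribution.
Comparing with the known MGF formula identifies: Exponential(rate λ=3/2)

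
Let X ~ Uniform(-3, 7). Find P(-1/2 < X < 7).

P(-1/2 < X < 7) = ∫_{-1/2}^{7} f(x) dx
where f(x) = \frac{1}{10}
= \frac{3}{4}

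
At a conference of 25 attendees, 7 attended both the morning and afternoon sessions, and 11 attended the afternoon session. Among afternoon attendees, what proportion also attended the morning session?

P(A ∩ B) = 7/25
P(B) = 11/25
P(A|B) = P(A ∩ B) / P(B) = (7/25) / (11/25) = 7/11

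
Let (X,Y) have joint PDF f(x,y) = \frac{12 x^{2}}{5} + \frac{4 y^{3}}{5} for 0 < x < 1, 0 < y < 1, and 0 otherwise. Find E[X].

E[X] = ∫_0^1 ∫_0^1 x × f(x,y) dy dx
= ∫_0^1 ∫_0^1 x × (\frac{12 x^{2}}{5} + \frac{4 y^{3}}{5}) dy dx
= \frac{7}{10}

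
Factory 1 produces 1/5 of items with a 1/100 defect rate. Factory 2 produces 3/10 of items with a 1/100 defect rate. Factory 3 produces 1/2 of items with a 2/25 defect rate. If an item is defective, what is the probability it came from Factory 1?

Using Bayes' theorem:
P(F1) = 1/5, P(D|F1) = 1/100
P(F2) = 3/10, P(D|F2) = 1/100
P(F3) = 1/2, P(D|F3) = 2/25
P(D) = P(D|F1)P(F1) + P(D|F2)P(F2) + P(D|F3)P(F3)
     = \frac{9}{200}
P(F1|D) = P(D|F1)P(F1) / P(D)
= \frac{2}{45}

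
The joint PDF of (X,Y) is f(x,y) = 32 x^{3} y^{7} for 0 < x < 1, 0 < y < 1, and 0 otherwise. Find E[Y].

E[Y] = ∫_0^1 ∫_0^1 y × f(x,y) dx dy
= \frac{8}{9}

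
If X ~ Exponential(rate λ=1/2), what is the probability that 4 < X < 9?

P(4 < X < 9) = ∫_{4}^{9} f(x) dx
where f(x) = \frac{e^{- \frac{x}{2}}}{2}
= - \frac{1}{e^{\frac{9}{2}}} + e^{-2}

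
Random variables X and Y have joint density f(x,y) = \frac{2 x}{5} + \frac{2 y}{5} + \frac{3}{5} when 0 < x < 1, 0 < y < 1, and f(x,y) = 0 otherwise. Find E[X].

E[X] = ∫_0^1 ∫_0^1 x × f(x,y) dy dx
= ∫_0^1 ∫_0^1 x × (\frac{2 x}{5} + \frac{2 y}{5} + \frac{3}{5}) dy dx
= \frac{8}{15}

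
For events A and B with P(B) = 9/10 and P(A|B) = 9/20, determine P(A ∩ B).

By definition, P(A|B) = P(A ∩ B) / P(B)
So P(A ∩ B) = P(A|B) × P(B)
= 9/20 × 9/10
= 81/200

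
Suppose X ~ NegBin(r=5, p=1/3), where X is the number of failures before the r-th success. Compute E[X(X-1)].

E[X(X-1)] = E[X² - X] = E[X²] - E[X]
E[X] = 10
E[X²] = Var(X) + (E[X])² = 30 + (10)² = 130
E[X(X-1)] = 130 - 10 = 120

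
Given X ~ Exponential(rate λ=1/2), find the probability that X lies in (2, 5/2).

P(2 < X < 5/2) = ∫_{2}^{5/2} f(x) dx
where f(x) = \frac{e^{- \frac{x}{2}}}{2}
= - \frac{1}{e^{\frac{5}{4}}} + e^{-1}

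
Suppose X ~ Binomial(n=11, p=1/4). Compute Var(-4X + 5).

For X ~ Binomial(n=11, p=1/4):
Var(X) = \frac{33}{16}
Var(-4X + 5) = (-4)² × Var(X) = 16 × \frac{33}{16} = 33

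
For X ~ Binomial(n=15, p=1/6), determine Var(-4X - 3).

For X ~ Binomial(n=15, p=1/6):
Var(X) = \frac{25}{12}
Var(-4X - 3) = (-4)² × Var(X) = 16 × \frac{25}{12} = \frac{100}{3}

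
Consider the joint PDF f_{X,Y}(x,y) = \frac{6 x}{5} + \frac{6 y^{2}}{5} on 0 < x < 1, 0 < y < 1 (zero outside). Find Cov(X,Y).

E[XY] = ∫∫ xy × f(x,y) dx dy = \frac{7}{20}
E[X] = \frac{3}{5}
E[Y] = \frac{3}{5}
Cov(X,Y) = E[XY] - E[X]E[Y] = - \frac{1}{100}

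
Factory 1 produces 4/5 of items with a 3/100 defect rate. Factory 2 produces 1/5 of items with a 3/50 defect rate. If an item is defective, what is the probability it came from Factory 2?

Using Bayes' theorem:
P(F1) = 4/5, P(D|F1) = 3/100
P(F2) = 1/5, P(D|F2) = 3/50
P(D) = P(D|F1)P(F1) + P(D|F2)P(F2)
     = \frac{9}{250}
P(F2|D) = P(D|F2)P(F2) / P(D)
= \frac{1}{3}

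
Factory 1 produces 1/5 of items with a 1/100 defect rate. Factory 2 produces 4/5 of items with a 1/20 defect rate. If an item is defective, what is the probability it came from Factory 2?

Using Bayes' theorem:
P(F1) = 1/5, P(D|F1) = 1/100
P(F2) = 4/5, P(D|F2) = 1/20
P(D) = P(D|F1)P(F1) + P(D|F2)P(F2)
     = \frac{21}{500}
P(F2|D) = P(D|F2)P(F2) / P(D)
= \frac{20}{21}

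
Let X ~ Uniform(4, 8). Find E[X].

For X ~ Uniform(4, 8), the expected value is:
E[X] = 6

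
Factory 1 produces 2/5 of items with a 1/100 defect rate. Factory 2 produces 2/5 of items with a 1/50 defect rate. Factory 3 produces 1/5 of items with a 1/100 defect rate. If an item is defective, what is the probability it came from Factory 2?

Using Bayes' theorem:
P(F1) = 2/5, P(D|F1) = 1/100
P(F2) = 2/5, P(D|F2) = 1/50
P(F3) = 1/5, P(D|F3) = 1/100
P(D) = P(D|F1)P(F1) + P(D|F2)P(F2) + P(D|F3)P(F3)
     = \frac{7}{500}
P(F2|D) = P(D|F2)P(F2) / P(D)
= \frac{4}{7}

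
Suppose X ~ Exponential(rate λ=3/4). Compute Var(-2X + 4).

For X ~ Exponential(rate λ=3/4):
Var(X) = \frac{16}{9}
Var(-2X + 4) = (-2)² × Var(X) = 4 × \frac{16}{9} = \frac{64}{9}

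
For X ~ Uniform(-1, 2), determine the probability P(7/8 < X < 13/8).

P(7/8 < X < 13/8) = ∫_{7/8}^{13/8} f(x) dx
where f(x) = \frac{1}{3}
= \frac{1}{4}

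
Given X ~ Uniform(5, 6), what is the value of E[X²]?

Using the identity E[X²] = Var(X) + (E[X])²:
E[X] = \frac{11}{2}
Var(X) = \frac{1}{12}
E[X²] = \frac{1}{12} + (\frac{11}{2})²
= \frac{91}{3}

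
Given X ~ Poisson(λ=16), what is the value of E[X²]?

Using the identity E[X²] = Var(X) + (E[X])²:
E[X] = 16
Var(X) = 16
E[X²] = 16 + (16)²
= 272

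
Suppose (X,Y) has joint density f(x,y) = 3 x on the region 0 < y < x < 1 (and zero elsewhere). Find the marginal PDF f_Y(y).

f_Y(y) = ∫_y^1 3 x dx = \frac{3}{2} - \frac{3 y^{2}}{2}
for 0 < y < 1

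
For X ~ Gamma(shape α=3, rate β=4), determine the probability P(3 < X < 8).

P(3 < X < 8) = ∫_{3}^{8} f(x) dx
where f(x) = 32 x^{2} e^{- 4 x}
= \frac{5 \left(-109 + 17 e^{20}\right)}{e^{32}}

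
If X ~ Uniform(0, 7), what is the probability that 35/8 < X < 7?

P(35/8 < X < 7) = ∫_{35/8}^{7} f(x) dx
where f(x) = \frac{1}{7}
= \frac{3}{8}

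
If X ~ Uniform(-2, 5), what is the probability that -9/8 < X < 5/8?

P(-9/8 < X < 5/8) = ∫_{-9/8}^{5/8} f(x) dx
where f(x) = \frac{1}{7}
= \frac{1}{4}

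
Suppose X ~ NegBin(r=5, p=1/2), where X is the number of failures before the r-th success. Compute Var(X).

For X ~ NegBin(r=5, p=1/2), where X is the number of failures before the r-th success:
Var(X) = 10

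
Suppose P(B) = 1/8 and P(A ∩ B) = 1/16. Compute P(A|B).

P(A|B) = P(A ∩ B) / P(B)
= (1/16) / (1/8)
= 1/2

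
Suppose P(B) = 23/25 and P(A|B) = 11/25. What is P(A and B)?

By definition, P(A|B) = P(A ∩ B) / P(B)
So P(A ∩ B) = P(A|B) × P(B)
= 11/25 × 23/25
= 253/625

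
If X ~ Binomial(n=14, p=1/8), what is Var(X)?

For X ~ Binomial(n=14, p=1/8):
Var(X) = \frac{49}{32}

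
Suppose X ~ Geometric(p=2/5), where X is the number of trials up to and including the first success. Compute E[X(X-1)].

E[X(X-1)] = E[X² - X] = E[X²] - E[X]
E[X] = \frac{5}{2}
E[X²] = Var(X) + (E[X])² = \frac{15}{4} + (\frac{5}{2})² = 10
E[X(X-1)] = 10 - \frac{5}{2} = \frac{15}{2}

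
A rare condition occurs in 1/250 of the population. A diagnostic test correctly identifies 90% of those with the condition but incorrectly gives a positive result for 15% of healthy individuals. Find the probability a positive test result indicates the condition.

Let D = the rare event, + = positive/flagged.
P(D) = 1/250
P(+|D) = 90/100 = 9/10
P(+|D') = 15/100 = 3/20
P(+) = P(+|D)P(D) + P(+|D')P(D')
     = \frac{9}{10} × \frac{1}{250} + \frac{3}{20} × \frac{249}{250}
     = \frac{153}{1000}
P(D|+) = P(+|D)P(D)/P(+) = \frac{2}{85}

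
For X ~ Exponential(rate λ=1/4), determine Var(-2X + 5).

For X ~ Exponential(rate λ=1/4):
Var(X) = 16
Var(-2X + 5) = (-2)² × Var(X) = 4 × 16 = 64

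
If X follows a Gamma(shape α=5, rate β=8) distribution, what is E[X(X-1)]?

E[X(X-1)] = E[X² - X] = E[X²] - E[X]
E[X] = \frac{5}{8}
E[X²] = Var(X) + (E[X])² = \frac{5}{64} + (\frac{5}{8})² = \frac{15}{32}
E[X(X-1)] = \frac{15}{32} - \frac{5}{8} = - \frac{5}{32}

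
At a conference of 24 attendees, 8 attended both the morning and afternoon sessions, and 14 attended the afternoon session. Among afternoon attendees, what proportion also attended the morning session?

P(A ∩ B) = 8/24 = 1/3
P(B) = 14/24 = 7/12
P(A|B) = P(A ∩ B) / P(B) = (1/3) / (7/12) = 4/7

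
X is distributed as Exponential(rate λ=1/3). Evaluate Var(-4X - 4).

For X ~ Exponential(rate λ=1/3):
Var(X) = 9
Var(-4X - 4) = (-4)² × Var(X) = 16 × 9 = 144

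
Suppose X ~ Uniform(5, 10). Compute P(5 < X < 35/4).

P(5 < X < 35/4) = ∫_{5}^{35/4} f(x) dx
where f(x) = \frac{1}{5}
= \frac{3}{4}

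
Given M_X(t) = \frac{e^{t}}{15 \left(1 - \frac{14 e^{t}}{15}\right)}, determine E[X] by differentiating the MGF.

To find E[X], compute M^(1)(0):
M^(1)(t) = \frac{e^{t}}{15 \left(1 - \frac{14 e^{t}}{15}\right)} + \frac{14 e^{2 t}}{225 \left(1 - \frac{14 e^{t}}{15}\right)^{2}}
M^(1)(0) = 15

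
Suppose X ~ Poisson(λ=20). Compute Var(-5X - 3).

For X ~ Poisson(λ=20):
Var(X) = 20
Var(-5X - 3) = (-5)² × Var(X) = 25 × 20 = 500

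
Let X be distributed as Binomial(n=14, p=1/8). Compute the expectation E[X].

For X ~ Binomial(n=14, p=1/8), the expected value is:
E[X] = \frac{7}{4}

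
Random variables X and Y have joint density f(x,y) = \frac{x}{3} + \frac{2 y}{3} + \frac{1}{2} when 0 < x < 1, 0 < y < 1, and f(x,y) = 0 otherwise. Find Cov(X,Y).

E[XY] = ∫∫ xy × f(x,y) dx dy = \frac{7}{24}
E[X] = \frac{19}{36}
E[Y] = \frac{5}{9}
Cov(X,Y) = E[XY] - E[X]E[Y] = - \frac{1}{648}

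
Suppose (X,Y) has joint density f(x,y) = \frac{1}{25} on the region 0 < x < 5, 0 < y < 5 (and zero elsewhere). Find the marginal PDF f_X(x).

f_X(x) = ∫_0^5 f(x,y) dy
= ∫_0^5 \frac{1}{25} dy
= \frac{1}{5} for 0 < x < 5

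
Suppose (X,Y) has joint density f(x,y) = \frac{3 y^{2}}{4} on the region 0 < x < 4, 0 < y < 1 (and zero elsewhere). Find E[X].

f_X(x) = ∫_0^1 \frac{3 y^{2}}{4} dy = \frac{1}{4}
E[X] = ∫_0^4 x × (\frac{1}{4}) dx = 2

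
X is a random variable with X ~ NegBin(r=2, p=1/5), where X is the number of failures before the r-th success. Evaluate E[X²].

Using the identity E[X²] = Var(X) + (E[X])²:
E[X] = 8
Var(X) = 40
E[X²] = 40 + (8)²
= 104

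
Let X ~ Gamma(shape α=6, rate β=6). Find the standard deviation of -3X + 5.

For X ~ Gamma(shape α=6, rate β=6):
Var(X) = \frac{1}{6}
SD(X) = √(Var(X)) = √(\frac{1}{6}) = \frac{\sqrt{6}}{6}
SD(-3X + 5) = |-3| × SD(X) = 3 × \frac{\sqrt{6}}{6} = \frac{\sqrt{6}}{2}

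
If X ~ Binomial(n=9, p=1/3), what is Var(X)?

For X ~ Binomial(n=9, p=1/3):
Var(X) = 2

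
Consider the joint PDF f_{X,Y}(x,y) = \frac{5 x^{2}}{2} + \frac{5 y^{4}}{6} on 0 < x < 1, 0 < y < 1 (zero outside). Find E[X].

E[X] = ∫_0^1 ∫_0^1 x × f(x,y) dy dx
= ∫_0^1 ∫_0^1 x × (\frac{5 x^{2}}{2} + \frac{5 y^{4}}{6}) dy dx
= \frac{17}{24}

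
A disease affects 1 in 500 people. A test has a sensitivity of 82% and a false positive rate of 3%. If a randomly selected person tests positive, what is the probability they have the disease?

Let D = the rare event, + = positive/flagged.
P(D) = 1/500
P(+|D) = 82/100 = 41/50
P(+|D') = 3/100
P(+) = P(+|D)P(D) + P(+|D')P(D')
     = \frac{41}{50} × \frac{1}{500} + \frac{3}{100} × \frac{499}{500}
     = \frac{1579}{50000}
P(D|+) = P(+|D)P(D)/P(+) = \frac{82}{1579}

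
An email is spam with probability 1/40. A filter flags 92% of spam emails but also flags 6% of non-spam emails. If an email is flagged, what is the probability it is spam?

Let D = the rare event, + = positive/flagged.
P(D) = 1/40
P(+|D) = 92/100 = 23/25
P(+|D') = 6/100 = 3/50
P(+) = P(+|D)P(D) + P(+|D')P(D')
     = \frac{23}{25} × \frac{1}{40} + \frac{3}{50} × \frac{39}{40}
     = \frac{163}{2000}
P(D|+) = P(+|D)P(D)/P(+) = \frac{46}{163}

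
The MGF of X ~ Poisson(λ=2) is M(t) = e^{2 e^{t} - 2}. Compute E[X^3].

To find E[X^3], compute M^(3)(0):
M^(1)(t) = 2 e^{t} e^{2 e^{t} - 2}
M^(2)(t) = 4 e^{2 t} e^{2 e^{t} - 2} + 2 e^{t} e^{2 e^{t} - 2}
M^(3)(t) = 8 e^{3 t} e^{2 e^{t} - 2} + 12 e^{2 t} e^{2 e^{t} - 2} + 2 e^{t} e^{2 e^{t} - 2}
M^(3)(0) = 22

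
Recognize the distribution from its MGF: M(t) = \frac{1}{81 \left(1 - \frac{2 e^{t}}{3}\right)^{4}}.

The MGF M(t) = \frac{1}{81 \left(1 - \frac{2 e^{t}}{3}\right)^{4}} is the standard form for the NegativeBinomial distribution.
Comparing with the known MGF formula identifies: NegBin(r=4, p=1/3), X = failures before r-th success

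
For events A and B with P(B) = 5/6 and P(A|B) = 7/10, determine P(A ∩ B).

By definition, P(A|B) = P(A ∩ B) / P(B)
So P(A ∩ B) = P(A|B) × P(B)
= 7/10 × 5/6
= 7/12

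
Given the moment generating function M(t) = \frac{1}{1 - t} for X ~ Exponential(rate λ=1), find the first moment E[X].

To find E[X], compute M^(1)(0):
M^(1)(t) = \frac{1}{\left(1 - t\right)^{2}}
M^(1)(0) = 1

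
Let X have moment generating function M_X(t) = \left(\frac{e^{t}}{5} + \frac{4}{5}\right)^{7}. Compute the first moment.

To find E[X], compute M^(1)(0):
M^(1)(t) = \frac{7 \left(\frac{e^{t}}{5} + \frac{4}{5}\right)^{6} e^{t}}{5}
M^(1)(0) = \frac{7}{5}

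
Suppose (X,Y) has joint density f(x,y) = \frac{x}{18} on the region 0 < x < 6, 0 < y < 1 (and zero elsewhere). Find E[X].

f_X(x) = ∫_0^1 \frac{x}{18} dy = \frac{x}{18}
E[X] = ∫_0^6 x × (\frac{x}{18}) dx = 4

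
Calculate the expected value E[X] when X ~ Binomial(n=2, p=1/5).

For X ~ Binomial(n=2, p=1/5), the expected value is:
E[X] = \frac{2}{5}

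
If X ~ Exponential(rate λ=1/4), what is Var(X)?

For X ~ Exponential(rate λ=1/4):
Var(X) = 16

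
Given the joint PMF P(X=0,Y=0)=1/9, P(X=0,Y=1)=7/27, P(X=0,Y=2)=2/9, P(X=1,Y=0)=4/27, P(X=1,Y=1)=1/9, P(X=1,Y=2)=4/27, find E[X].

First find marginal of X:
P(X=0) = 16/27
P(X=1) = 11/27
E[X] = 0 × 16/27 + 1 × 11/27 = 11/27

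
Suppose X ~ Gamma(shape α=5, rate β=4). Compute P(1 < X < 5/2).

P(1 < X < 5/2) = ∫_{1}^{5/2} f(x) dx
where f(x) = \frac{128 x^{4} e^{- 4 x}}{3}
= \frac{-1933 + 103 e^{6}}{3 e^{10}}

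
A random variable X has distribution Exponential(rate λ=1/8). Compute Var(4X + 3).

For X ~ Exponential(rate λ=1/8):
Var(X) = 64
Var(4X + 3) = (4)² × Var(X) = 16 × 64 = 1024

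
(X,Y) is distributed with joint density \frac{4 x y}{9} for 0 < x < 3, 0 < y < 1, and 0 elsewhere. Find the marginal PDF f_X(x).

f_X(x) = ∫_0^1 f(x,y) dy
= ∫_0^1 \frac{4 x y}{9} dy
= \frac{2 x}{9} for 0 < x < 3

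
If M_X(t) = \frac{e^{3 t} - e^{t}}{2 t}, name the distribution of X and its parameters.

The MGF M(t) = \frac{e^{3 t} - e^{t}}{2 t} is the standard form for the Uniform distribution.
Comparing with the known MGF formula identifies: Uniform(1, 3)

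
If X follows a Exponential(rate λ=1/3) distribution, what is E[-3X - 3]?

For X ~ Exponential(rate λ=1/3):
E[X] = 3
E[-3X - 3] = -3 × E[X] - 3 = -12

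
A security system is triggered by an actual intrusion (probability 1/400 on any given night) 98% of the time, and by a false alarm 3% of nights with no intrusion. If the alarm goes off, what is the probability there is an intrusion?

Let D = the rare event, + = positive/flagged.
P(D) = 1/400
P(+|D) = 98/100 = 49/50
P(+|D') = 3/100
P(+) = P(+|D)P(D) + P(+|D')P(D')
     = \frac{49}{50} × \frac{1}{400} + \frac{3}{100} × \frac{399}{400}
     = \frac{259}{8000}
P(D|+) = P(+|D)P(D)/P(+) = \frac{14}{185}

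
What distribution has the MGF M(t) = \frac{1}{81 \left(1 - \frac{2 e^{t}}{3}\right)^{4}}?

The MGF M(t) = \frac{1}{81 \left(1 - \frac{2 e^{t}}{3}\right)^{4}} is the standard form for the NegativeBinomial distribution.
Comparing with the known MGF formula identifies: NegBin(r=4, p=1/3), X = failures before r-th success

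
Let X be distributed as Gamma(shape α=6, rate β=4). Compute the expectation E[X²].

Using the identity E[X²] = Var(X) + (E[X])²:
E[X] = \frac{3}{2}
Var(X) = \frac{3}{8}
E[X²] = \frac{3}{8} + (\frac{3}{2})²
= \frac{21}{8}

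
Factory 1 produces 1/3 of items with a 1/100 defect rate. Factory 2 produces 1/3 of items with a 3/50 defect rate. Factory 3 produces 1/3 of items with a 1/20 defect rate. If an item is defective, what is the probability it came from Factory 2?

Using Bayes' theorem:
P(F1) = 1/3, P(D|F1) = 1/100
P(F2) = 1/3, P(D|F2) = 3/50
P(F3) = 1/3, P(D|F3) = 1/20
P(D) = P(D|F1)P(F1) + P(D|F2)P(F2) + P(D|F3)P(F3)
     = \frac{1}{25}
P(F2|D) = P(D|F2)P(F2) / P(D)
= \frac{1}{2}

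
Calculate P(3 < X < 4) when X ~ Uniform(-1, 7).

P(3 < X < 4) = ∫_{3}^{4} f(x) dx
where f(x) = \frac{1}{8}
= \frac{1}{8}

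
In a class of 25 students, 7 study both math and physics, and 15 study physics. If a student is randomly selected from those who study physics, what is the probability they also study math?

P(A ∩ B) = 7/25
P(B) = 15/25 = 3/5
P(A|B) = P(A ∩ B) / P(B) = (7/25) / (3/5) = 7/15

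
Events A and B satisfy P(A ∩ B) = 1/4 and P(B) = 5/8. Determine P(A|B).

P(A|B) = P(A ∩ B) / P(B)
= (1/4) / (5/8)
= 2/5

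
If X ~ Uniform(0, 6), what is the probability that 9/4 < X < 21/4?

P(9/4 < X < 21/4) = ∫_{9/4}^{21/4} f(x) dx
where f(x) = \frac{1}{6}
= \frac{1}{2}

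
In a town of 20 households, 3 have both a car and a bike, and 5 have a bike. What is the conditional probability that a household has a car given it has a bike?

P(A ∩ B) = 3/20
P(B) = 5/20 = 1/4
P(A|B) = P(A ∩ B) / P(B) = (3/20) / (1/4) = 3/5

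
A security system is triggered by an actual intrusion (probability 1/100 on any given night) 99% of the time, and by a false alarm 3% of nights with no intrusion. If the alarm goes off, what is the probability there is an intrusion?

Let D = the rare event, + = positive/flagged.
P(D) = 1/100
P(+|D) = 99/100
P(+|D') = 3/100
P(+) = P(+|D)P(D) + P(+|D')P(D')
     = \frac{99}{100} × \frac{1}{100} + \frac{3}{100} × \frac{99}{100}
     = \frac{99}{2500}
P(D|+) = P(+|D)P(D)/P(+) = \frac{1}{4}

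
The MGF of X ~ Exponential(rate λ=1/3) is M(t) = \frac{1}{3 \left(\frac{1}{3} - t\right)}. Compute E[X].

To find E[X], compute M^(1)(0):
M^(1)(t) = \frac{1}{3 \left(\frac{1}{3} - t\right)^{2}}
M^(1)(0) = 3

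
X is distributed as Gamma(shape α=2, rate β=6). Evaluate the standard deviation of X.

For X ~ Gamma(shape α=2, rate β=6):
Var(X) = \frac{1}{18}
SD(X) = √(Var(X)) = √(\frac{1}{18}) = \frac{\sqrt{2}}{6}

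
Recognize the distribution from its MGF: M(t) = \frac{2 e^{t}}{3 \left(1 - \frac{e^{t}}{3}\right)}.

The MGF M(t) = \frac{2 e^{t}}{3 \left(1 - \frac{e^{t}}{3}\right)} is the standard form for the Geometric distribution.
Comparing with the known MGF formula identifies: Geometric(p=2/3), X = trial number of first success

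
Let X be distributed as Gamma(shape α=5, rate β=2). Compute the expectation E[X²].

Using the identity E[X²] = Var(X) + (E[X])²:
E[X] = \frac{5}{2}
Var(X) = \frac{5}{4}
E[X²] = \frac{5}{4} + (\frac{5}{2})²
= \frac{15}{2}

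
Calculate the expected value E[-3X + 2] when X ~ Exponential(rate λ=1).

For X ~ Exponential(rate λ=1):
E[X] = 1
E[-3X + 2] = -3 × E[X] + 2 = -1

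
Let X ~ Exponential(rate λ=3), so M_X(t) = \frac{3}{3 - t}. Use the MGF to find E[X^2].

To find E[X^2], compute M^(2)(0):
M^(1)(t) = \frac{3}{\left(3 - t\right)^{2}}
M^(2)(t) = \frac{6}{\left(3 - t\right)^{3}}
M^(2)(0) = \frac{2}{9}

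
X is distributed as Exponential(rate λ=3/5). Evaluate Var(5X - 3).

For X ~ Exponential(rate λ=3/5):
Var(X) = \frac{25}{9}
Var(5X - 3) = (5)² × Var(X) = 25 × \frac{25}{9} = \frac{625}{9}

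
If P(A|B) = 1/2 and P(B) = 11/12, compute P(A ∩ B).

By definition, P(A|B) = P(A ∩ B) / P(B)
So P(A ∩ B) = P(A|B) × P(B)
= 1/2 × 11/12
= 11/24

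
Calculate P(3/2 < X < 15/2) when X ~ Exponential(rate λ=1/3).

P(3/2 < X < 15/2) = ∫_{3/2}^{15/2} f(x) dx
where f(x) = \frac{e^{- \frac{x}{3}}}{3}
= - \frac{1 - e^{2}}{e^{\frac{5}{2}}}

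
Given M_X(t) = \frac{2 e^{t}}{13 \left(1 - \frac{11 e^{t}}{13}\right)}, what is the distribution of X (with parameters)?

The MGF M(t) = \frac{2 e^{t}}{13 \left(1 - \frac{11 e^{t}}{13}\right)} is the standard form for the Geometric distribution.
Comparing with the known MGF formula identifies: Geometric(p=2/13), X = trial number of first success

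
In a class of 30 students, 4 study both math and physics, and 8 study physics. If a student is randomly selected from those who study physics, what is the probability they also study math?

P(A ∩ B) = 4/30 = 2/15
P(B) = 8/30 = 4/15
P(A|B) = P(A ∩ B) / P(B) = (2/15) / (4/15) = 1/2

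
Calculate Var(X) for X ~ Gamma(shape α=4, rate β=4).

For X ~ Gamma(shape α=4, rate β=4):
Var(X) = \frac{1}{4}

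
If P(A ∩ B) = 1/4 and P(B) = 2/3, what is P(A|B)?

P(A|B) = P(A ∩ B) / P(B)
= (1/4) / (2/3)
= 3/8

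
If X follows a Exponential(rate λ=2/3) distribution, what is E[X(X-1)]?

E[X(X-1)] = E[X² - X] = E[X²] - E[X]
E[X] = \frac{3}{2}
E[X²] = Var(X) + (E[X])² = \frac{9}{4} + (\frac{3}{2})² = \frac{9}{2}
E[X(X-1)] = \frac{9}{2} - \frac{3}{2} = 3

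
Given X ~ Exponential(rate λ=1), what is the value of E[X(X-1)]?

E[X(X-1)] = E[X² - X] = E[X²] - E[X]
E[X] = 1
E[X²] = Var(X) + (E[X])² = 1 + (1)² = 2
E[X(X-1)] = 2 - 1 = 1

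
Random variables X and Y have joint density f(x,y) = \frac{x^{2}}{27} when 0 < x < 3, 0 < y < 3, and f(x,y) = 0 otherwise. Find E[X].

f_X(x) = ∫_0^3 \frac{x^{2}}{27} dy = \frac{x^{2}}{9}
E[X] = ∫_0^3 x × (\frac{x^{2}}{9}) dx = \frac{9}{4}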